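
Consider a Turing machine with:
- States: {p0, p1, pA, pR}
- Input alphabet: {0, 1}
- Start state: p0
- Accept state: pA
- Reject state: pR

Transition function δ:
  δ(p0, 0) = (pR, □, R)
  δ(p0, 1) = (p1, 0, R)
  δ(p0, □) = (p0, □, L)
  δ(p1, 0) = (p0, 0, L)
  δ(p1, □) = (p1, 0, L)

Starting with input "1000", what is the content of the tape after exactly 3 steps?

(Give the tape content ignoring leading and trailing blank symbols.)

Execution trace:
Initial: [p0]1000
Step 1: δ(p0, 1) = (p1, 0, R) → 0[p1]000
Step 2: δ(p1, 0) = (p0, 0, L) → [p0]0000
Step 3: δ(p0, 0) = (pR, □, R) → □[pR]000

The machine reaches the reject state pR and halts.

After 3 steps, the tape (ignoring leading/trailing blanks) is: 000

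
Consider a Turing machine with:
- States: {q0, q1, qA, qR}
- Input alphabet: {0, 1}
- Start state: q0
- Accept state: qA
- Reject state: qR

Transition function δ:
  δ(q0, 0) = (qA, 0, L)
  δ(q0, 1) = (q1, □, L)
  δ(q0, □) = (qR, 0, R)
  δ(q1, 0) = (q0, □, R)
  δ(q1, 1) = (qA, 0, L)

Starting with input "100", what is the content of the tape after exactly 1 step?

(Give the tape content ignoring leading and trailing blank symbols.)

Execution trace:
Initial: [q0]100
Step 1: δ(q0, 1) = (q1, □, L) → [q1]□□00

No transition is defined for δ(q1, □). By convention the machine halts and rejects.

After 1 step, the tape (ignoring leading/trailing blanks) is: 00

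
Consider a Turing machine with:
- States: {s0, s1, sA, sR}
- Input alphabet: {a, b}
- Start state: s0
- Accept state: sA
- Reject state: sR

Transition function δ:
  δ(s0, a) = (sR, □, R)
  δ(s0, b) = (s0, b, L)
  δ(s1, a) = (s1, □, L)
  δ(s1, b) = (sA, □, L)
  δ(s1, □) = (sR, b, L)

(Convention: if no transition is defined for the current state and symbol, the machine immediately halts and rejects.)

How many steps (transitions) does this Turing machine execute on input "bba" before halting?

Execution trace:
Initial: [s0]bba
Step 1: δ(s0, b) = (s0, b, L) → [s0]□bba

No transition is defined for δ(s0, □). By convention the machine halts and rejects.

The machine executed 1 step before halting.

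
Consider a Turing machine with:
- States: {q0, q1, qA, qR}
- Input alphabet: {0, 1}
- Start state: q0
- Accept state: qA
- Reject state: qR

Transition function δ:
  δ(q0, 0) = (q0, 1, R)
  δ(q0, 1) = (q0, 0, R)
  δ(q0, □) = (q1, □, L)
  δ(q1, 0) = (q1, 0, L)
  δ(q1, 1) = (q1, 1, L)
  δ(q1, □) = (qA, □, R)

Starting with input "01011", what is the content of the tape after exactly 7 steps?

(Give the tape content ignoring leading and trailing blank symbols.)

Execution trace:
Initial: [q0]01011
Step 1: δ(q0, 0) = (q0, 1, R) → 1[q0]1011
Step 2: δ(q0, 1) = (q0, 0, R) → 10[q0]011
Step 3: δ(q0, 0) = (q0, 1, R) → 101[q0]11
Step 4: δ(q0, 1) = (q0, 0, R) → 1010[q0]1
Step 5: δ(q0, 1) = (q0, 0, R) → 10100[q0]□
Step 6: δ(q0, □) = (q1, □, L) → 1010[q1]0□
Step 7: δ(q1, 0) = (q1, 0, L) → 101[q1]00□

After 7 steps, the tape (ignoring leading/trailing blanks) is: 10100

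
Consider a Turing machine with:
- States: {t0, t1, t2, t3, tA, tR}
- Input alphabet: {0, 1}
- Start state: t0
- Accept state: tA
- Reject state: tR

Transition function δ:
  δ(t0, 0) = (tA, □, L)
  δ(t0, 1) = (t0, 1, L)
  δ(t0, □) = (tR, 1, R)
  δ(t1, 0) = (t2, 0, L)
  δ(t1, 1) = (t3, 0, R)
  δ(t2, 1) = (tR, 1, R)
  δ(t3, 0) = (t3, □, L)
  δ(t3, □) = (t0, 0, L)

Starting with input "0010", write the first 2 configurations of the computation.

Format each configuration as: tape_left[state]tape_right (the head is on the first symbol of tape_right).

Transitions applied:
Step 1: δ(t0, 0) = (tA, □, L)

The first 2 configurations are:
[t0]0010 ⊢ [tA]□□010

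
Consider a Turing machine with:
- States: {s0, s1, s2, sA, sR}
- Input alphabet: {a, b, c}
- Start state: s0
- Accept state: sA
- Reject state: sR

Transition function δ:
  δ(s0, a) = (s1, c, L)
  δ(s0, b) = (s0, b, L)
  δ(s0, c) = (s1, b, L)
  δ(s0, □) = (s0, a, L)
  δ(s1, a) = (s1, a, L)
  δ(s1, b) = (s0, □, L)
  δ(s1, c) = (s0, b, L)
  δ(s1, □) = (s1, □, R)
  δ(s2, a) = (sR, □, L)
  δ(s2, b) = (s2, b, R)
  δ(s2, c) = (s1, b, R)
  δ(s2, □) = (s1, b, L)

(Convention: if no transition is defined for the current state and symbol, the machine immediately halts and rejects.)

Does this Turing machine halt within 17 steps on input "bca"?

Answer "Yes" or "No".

Execution trace:
Initial: [s0]bca
Step 1: δ(s0, b) = (s0, b, L) → [s0]□bca
Step 2: δ(s0, □) = (s0, a, L) → [s0]□abca
Step 3: δ(s0, □) = (s0, a, L) → [s0]□aabca
Step 4: δ(s0, □) = (s0, a, L) → [s0]□aaabca
Step 5: δ(s0, □) = (s0, a, L) → [s0]□aaaabca
Step 6: δ(s0, □) = (s0, a, L) → [s0]□aaaaabca
Step 7: δ(s0, □) = (s0, a, L) → [s0]□aaaaaabca
Step 8: δ(s0, □) = (s0, a, L) → [s0]□aaaaaaabca
Step 9: δ(s0, □) = (s0, a, L) → [s0]□aaaaaaaabca
Step 10: δ(s0, □) = (s0, a, L) → [s0]□aaaaaaaaabca
Step 11: δ(s0, □) = (s0, a, L) → [s0]□aaaaaaaaaabca
Step 12: δ(s0, □) = (s0, a, L) → [s0]□aaaaaaaaaaabca
Step 13: δ(s0, □) = (s0, a, L) → [s0]□aaaaaaaaaaaabca
Step 14: δ(s0, □) = (s0, a, L) → [s0]□aaaaaaaaaaaaabca
Step 15: δ(s0, □) = (s0, a, L) → [s0]□aaaaaaaaaaaaaabca
Step 16: δ(s0, □) = (s0, a, L) → [s0]□aaaaaaaaaaaaaaabca
Step 17: δ(s0, □) = (s0, a, L) → [s0]□aaaaaaaaaaaaaaaabca

The machine has not reached a halting state after 17 steps.
The machine did not halt within the 17-step bound.

Answer: No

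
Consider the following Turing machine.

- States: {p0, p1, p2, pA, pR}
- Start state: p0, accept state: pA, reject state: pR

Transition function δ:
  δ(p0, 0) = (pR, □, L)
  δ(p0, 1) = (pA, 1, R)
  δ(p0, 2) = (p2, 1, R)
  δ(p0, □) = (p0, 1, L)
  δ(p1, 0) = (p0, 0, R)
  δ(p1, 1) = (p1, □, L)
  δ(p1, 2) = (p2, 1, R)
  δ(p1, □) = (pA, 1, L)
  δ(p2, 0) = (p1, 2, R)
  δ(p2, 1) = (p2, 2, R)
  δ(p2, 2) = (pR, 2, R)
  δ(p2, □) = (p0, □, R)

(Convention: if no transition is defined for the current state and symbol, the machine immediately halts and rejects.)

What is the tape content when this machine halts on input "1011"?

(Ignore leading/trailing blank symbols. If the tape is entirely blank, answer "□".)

Execution trace:
Initial: [p0]1011
Step 1: δ(p0, 1) = (pA, 1, R) → 1[pA]011

The machine reaches the accept state pA and halts.

Final tape (ignoring leading/trailing blanks): 1011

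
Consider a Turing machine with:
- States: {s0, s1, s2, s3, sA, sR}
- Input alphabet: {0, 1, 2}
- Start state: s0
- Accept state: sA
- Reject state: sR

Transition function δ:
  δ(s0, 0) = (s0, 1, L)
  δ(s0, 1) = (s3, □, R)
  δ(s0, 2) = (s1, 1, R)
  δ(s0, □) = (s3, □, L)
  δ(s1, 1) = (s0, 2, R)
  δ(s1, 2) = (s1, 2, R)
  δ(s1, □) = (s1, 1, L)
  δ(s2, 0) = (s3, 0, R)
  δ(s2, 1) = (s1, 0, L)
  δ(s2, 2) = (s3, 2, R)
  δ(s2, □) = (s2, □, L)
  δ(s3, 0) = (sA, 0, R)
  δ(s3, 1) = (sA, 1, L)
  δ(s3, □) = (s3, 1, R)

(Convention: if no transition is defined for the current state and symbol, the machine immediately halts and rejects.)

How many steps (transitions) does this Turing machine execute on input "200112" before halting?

Execution trace:
Initial: [s0]200112
Step 1: δ(s0, 2) = (s1, 1, R) → 1[s1]00112

No transition is defined for δ(s1, 0). By convention the machine halts and rejects.

The machine executed 1 step before halting.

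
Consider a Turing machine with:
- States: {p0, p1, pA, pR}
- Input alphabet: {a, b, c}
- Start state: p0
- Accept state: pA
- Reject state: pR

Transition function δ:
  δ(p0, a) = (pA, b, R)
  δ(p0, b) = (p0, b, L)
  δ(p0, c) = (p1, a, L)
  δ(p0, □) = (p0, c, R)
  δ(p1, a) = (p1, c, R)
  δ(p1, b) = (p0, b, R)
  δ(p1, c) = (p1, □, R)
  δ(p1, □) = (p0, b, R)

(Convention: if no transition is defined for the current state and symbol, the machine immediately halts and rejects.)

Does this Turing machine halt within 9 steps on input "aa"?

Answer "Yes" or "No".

Execution trace:
Initial: [p0]aa
Step 1: δ(p0, a) = (pA, b, R) → b[pA]a

The machine reaches the accept state pA and halts.
The machine halted after 1 step (within the 9-step bound).

Answer: Yes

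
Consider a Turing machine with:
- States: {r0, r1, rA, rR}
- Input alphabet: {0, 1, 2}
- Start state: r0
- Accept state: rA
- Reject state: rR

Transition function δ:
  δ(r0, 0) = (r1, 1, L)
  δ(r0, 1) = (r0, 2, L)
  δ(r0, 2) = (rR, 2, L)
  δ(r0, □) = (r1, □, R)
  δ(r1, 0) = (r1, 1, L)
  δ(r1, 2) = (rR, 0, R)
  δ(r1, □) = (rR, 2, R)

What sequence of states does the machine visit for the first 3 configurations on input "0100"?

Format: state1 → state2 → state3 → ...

Execution trace:
Initial: [r0]0100
Step 1: δ(r0, 0) = (r1, 1, L) → [r1]□1100
Step 2: δ(r1, □) = (rR, 2, R) → 2[rR]1100

The machine reaches the reject state rR and halts.

State sequence: r0 → r1 → rR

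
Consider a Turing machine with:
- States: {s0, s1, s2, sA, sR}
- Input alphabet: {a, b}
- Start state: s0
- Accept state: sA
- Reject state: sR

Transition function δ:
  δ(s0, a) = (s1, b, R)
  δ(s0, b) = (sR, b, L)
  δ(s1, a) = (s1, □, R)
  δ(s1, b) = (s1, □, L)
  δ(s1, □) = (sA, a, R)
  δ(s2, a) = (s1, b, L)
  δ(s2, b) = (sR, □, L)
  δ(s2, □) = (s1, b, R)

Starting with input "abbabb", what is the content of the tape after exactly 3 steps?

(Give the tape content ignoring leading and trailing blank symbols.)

Execution trace:
Initial: [s0]abbabb
Step 1: δ(s0, a) = (s1, b, R) → b[s1]bbabb
Step 2: δ(s1, b) = (s1, □, L) → [s1]b□babb
Step 3: δ(s1, b) = (s1, □, L) → [s1]□□□babb

After 3 steps, the tape (ignoring leading/trailing blanks) is: babb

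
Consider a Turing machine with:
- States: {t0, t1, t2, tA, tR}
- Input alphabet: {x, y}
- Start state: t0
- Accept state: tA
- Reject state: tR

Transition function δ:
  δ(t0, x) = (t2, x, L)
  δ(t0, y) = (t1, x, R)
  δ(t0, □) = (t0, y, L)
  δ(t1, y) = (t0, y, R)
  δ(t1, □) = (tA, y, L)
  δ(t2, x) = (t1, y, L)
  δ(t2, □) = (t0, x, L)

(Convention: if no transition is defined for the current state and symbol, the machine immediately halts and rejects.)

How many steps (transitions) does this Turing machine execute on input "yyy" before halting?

Execution trace:
Initial: [t0]yyy
Step 1: δ(t0, y) = (t1, x, R) → x[t1]yy
Step 2: δ(t1, y) = (t0, y, R) → xy[t0]y
Step 3: δ(t0, y) = (t1, x, R) → xyx[t1]□
Step 4: δ(t1, □) = (tA, y, L) → xy[tA]xy

The machine reaches the accept state tA and halts.

The machine executed 4 steps before halting.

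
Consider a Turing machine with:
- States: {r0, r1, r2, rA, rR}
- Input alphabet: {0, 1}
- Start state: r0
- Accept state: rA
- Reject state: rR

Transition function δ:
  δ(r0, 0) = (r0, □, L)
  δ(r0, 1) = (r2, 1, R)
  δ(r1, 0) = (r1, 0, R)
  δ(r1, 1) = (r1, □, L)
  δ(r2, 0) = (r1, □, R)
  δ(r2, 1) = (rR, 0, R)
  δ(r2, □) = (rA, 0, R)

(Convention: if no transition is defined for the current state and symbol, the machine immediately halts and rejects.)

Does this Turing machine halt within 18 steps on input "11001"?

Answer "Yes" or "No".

Execution trace:
Initial: [r0]11001
Step 1: δ(r0, 1) = (r2, 1, R) → 1[r2]1001
Step 2: δ(r2, 1) = (rR, 0, R) → 10[rR]001

The machine reaches the reject state rR and halts.
The machine halted after 2 steps (within the 18-step bound).

Answer: Yes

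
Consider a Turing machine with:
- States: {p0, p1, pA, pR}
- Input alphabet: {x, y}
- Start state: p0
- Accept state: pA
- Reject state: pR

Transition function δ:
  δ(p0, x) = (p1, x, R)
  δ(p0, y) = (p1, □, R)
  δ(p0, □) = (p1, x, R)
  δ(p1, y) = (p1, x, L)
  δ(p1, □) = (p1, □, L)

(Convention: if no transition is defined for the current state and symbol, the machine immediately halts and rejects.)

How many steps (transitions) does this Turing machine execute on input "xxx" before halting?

Execution trace:
Initial: [p0]xxx
Step 1: δ(p0, x) = (p1, x, R) → x[p1]xx

No transition is defined for δ(p1, x). By convention the machine halts and rejects.

The machine executed 1 step before halting.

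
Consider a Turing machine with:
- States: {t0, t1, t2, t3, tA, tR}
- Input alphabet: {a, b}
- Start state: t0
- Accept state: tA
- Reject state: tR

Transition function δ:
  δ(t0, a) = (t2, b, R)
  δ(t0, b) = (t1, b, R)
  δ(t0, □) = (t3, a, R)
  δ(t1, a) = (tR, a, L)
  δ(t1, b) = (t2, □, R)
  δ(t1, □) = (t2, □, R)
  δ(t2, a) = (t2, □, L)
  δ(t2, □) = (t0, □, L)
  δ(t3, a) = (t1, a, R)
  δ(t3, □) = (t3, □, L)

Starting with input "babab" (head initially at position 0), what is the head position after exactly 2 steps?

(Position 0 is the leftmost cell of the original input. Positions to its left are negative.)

Execution trace (head position shown):
Step 0: [t0]babab  (head at position 0)
Step 1: move right → b[t1]abab  (head at position 1)
Step 2: move left → [tR]babab  (head at position 0)

After 2 steps, the head is at position 0.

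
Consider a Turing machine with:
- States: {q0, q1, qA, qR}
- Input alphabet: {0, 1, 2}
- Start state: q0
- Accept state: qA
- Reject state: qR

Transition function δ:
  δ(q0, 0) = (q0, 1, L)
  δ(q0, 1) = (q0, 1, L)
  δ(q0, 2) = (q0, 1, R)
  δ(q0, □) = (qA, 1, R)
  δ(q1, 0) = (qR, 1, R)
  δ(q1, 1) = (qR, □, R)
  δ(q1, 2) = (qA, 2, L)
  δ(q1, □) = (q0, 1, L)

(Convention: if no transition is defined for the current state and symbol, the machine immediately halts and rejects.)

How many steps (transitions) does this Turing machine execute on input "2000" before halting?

Execution trace:
Initial: [q0]2000
Step 1: δ(q0, 2) = (q0, 1, R) → 1[q0]000
Step 2: δ(q0, 0) = (q0, 1, L) → [q0]1100
Step 3: δ(q0, 1) = (q0, 1, L) → [q0]□1100
Step 4: δ(q0, □) = (qA, 1, R) → 1[qA]1100

The machine reaches the accept state qA and halts.

The machine executed 4 steps before halting.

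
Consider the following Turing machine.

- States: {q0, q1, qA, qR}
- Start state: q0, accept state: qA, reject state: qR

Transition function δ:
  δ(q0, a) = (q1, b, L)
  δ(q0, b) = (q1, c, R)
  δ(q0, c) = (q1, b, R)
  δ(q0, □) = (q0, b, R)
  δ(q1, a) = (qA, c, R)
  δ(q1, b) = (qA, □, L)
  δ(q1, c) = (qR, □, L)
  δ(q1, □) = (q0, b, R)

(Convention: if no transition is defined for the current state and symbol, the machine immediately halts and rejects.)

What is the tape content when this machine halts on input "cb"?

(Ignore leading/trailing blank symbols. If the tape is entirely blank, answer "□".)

Execution trace:
Initial: [q0]cb
Step 1: δ(q0, c) = (q1, b, R) → b[q1]b
Step 2: δ(q1, b) = (qA, □, L) → [qA]b□

The machine reaches the accept state qA and halts.

Final tape (ignoring leading/trailing blanks): b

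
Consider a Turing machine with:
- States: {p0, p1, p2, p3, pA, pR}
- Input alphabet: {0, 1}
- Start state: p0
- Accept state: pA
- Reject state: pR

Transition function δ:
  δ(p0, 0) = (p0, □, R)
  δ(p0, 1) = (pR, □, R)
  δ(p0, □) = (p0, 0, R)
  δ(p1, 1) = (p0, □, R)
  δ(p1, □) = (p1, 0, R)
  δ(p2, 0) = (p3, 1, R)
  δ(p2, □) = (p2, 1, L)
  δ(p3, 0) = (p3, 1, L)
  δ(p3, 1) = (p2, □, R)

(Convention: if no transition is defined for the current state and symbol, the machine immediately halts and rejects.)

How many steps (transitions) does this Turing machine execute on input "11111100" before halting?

Execution trace:
Initial: [p0]11111100
Step 1: δ(p0, 1) = (pR, □, R) → □[pR]1111100

The machine reaches the reject state pR and halts.

The machine executed 1 step before halting.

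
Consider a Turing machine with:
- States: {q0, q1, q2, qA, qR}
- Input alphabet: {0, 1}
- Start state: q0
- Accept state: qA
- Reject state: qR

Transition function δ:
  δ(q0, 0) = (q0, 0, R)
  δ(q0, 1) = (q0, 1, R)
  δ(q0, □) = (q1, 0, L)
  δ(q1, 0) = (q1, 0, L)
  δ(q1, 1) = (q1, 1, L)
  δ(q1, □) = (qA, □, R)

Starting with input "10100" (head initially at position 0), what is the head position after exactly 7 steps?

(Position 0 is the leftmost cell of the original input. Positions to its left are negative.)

Execution trace (head position shown):
Step 0: [q0]10100  (head at position 0)
Step 1: move right → 1[q0]0100  (head at position 1)
Step 2: move right → 10[q0]100  (head at position 2)
Step 3: move right → 101[q0]00  (head at position 3)
Step 4: move right → 1010[q0]0  (head at position 4)
Step 5: move right → 10100[q0]□  (head at position 5)
Step 6: move left → 1010[q1]00  (head at position 4)
Step 7: move left → 101[q1]000  (head at position 3)

After 7 steps, the head is at position 3.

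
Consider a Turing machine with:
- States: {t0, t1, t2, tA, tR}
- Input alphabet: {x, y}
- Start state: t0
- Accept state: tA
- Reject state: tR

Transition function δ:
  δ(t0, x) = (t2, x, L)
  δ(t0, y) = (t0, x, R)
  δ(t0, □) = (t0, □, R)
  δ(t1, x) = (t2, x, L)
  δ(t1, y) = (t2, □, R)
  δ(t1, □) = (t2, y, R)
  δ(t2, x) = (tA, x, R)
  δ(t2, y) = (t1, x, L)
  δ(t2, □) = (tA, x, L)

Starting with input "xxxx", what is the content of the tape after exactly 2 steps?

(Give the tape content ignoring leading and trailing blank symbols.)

Execution trace:
Initial: [t0]xxxx
Step 1: δ(t0, x) = (t2, x, L) → [t2]□xxxx
Step 2: δ(t2, □) = (tA, x, L) → [tA]□xxxxx

The machine reaches the accept state tA and halts.

After 2 steps, the tape (ignoring leading/trailing blanks) is: xxxxx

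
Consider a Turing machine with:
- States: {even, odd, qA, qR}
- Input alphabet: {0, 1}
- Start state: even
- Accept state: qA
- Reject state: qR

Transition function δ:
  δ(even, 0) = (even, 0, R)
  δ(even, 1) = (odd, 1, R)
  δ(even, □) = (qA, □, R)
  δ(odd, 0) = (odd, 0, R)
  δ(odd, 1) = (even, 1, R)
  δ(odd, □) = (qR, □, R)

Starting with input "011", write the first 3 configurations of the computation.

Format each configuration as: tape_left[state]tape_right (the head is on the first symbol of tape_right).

Transitions applied:
Step 1: δ(even, 0) = (even, 0, R)
Step 2: δ(even, 1) = (odd, 1, R)

The first 3 configurations are:
[even]011 ⊢ 0[even]11 ⊢ 01[odd]1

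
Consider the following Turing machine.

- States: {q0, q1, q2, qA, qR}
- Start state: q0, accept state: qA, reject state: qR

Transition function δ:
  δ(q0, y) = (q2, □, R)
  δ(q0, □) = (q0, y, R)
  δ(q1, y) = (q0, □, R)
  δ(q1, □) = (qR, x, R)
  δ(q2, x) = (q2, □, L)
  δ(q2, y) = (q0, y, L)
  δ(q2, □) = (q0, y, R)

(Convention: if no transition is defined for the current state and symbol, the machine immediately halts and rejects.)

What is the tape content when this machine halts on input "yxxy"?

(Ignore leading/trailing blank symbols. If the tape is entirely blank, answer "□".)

Execution trace:
Initial: [q0]yxxy
Step 1: δ(q0, y) = (q2, □, R) → □[q2]xxy
Step 2: δ(q2, x) = (q2, □, L) → [q2]□□xy
Step 3: δ(q2, □) = (q0, y, R) → y[q0]□xy
Step 4: δ(q0, □) = (q0, y, R) → yy[q0]xy

No transition is defined for δ(q0, x). By convention the machine halts and rejects.

Final tape (ignoring leading/trailing blanks): yyxy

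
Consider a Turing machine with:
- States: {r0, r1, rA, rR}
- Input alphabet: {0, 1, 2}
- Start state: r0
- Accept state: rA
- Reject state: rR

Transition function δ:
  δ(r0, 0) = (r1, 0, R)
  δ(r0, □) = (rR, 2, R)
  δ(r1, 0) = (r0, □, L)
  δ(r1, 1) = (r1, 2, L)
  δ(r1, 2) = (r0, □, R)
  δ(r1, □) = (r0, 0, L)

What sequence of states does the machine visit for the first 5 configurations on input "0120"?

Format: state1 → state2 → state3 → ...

Execution trace:
Initial: [r0]0120
Step 1: δ(r0, 0) = (r1, 0, R) → 0[r1]120
Step 2: δ(r1, 1) = (r1, 2, L) → [r1]0220
Step 3: δ(r1, 0) = (r0, □, L) → [r0]□□220
Step 4: δ(r0, □) = (rR, 2, R) → 2[rR]□220

The machine reaches the reject state rR and halts.

State sequence: r0 → r1 → r1 → r0 → rR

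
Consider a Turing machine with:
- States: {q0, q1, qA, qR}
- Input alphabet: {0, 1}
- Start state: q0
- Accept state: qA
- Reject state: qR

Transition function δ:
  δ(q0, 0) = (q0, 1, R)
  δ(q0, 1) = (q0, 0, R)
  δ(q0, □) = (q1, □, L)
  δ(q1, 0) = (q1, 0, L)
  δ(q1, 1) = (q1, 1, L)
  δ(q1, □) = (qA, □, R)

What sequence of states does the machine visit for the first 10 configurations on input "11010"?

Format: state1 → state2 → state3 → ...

Execution trace:
Initial: [q0]11010
Step 1: δ(q0, 1) = (q0, 0, R) → 0[q0]1010
Step 2: δ(q0, 1) = (q0, 0, R) → 00[q0]010
Step 3: δ(q0, 0) = (q0, 1, R) → 001[q0]10
Step 4: δ(q0, 1) = (q0, 0, R) → 0010[q0]0
Step 5: δ(q0, 0) = (q0, 1, R) → 00101[q0]□
Step 6: δ(q0, □) = (q1, □, L) → 0010[q1]1□
Step 7: δ(q1, 1) = (q1, 1, L) → 001[q1]01□
Step 8: δ(q1, 0) = (q1, 0, L) → 00[q1]101□
Step 9: δ(q1, 1) = (q1, 1, L) → 0[q1]0101□

State sequence: q0 → q0 → q0 → q0 → q0 → q0 → q1 → q1 → q1 → q1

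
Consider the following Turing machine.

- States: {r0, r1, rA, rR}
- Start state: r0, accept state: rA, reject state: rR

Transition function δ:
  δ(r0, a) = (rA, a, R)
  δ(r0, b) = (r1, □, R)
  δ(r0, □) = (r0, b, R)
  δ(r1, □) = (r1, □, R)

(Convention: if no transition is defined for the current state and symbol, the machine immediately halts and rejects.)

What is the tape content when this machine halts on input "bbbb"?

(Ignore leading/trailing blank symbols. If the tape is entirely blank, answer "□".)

Execution trace:
Initial: [r0]bbbb
Step 1: δ(r0, b) = (r1, □, R) → □[r1]bbb

No transition is defined for δ(r1, b). By convention the machine halts and rejects.

Final tape (ignoring leading/trailing blanks): bbb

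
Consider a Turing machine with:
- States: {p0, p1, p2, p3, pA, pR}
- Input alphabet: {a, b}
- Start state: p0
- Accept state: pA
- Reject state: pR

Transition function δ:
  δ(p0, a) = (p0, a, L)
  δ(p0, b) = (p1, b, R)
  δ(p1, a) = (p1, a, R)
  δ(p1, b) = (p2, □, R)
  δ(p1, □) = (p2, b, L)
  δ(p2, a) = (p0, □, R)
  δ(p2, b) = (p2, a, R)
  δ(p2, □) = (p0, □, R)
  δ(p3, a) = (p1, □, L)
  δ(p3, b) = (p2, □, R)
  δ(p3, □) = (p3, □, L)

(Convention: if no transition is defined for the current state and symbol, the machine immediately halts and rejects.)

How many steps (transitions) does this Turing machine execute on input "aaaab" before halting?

Execution trace:
Initial: [p0]aaaab
Step 1: δ(p0, a) = (p0, a, L) → [p0]□aaaab

No transition is defined for δ(p0, □). By convention the machine halts and rejects.

The machine executed 1 step before halting.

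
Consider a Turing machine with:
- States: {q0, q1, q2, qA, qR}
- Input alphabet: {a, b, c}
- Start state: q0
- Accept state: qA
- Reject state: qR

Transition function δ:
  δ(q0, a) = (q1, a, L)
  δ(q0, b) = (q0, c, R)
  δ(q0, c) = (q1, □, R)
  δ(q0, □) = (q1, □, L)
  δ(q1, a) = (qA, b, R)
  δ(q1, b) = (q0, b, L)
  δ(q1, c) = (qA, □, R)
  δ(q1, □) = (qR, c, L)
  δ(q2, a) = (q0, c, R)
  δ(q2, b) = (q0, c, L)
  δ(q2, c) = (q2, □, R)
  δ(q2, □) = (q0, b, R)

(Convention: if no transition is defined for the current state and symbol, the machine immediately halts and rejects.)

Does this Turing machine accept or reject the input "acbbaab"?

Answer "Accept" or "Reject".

Execution trace:
Initial: [q0]acbbaab
Step 1: δ(q0, a) = (q1, a, L) → [q1]□acbbaab
Step 2: δ(q1, □) = (qR, c, L) → [qR]□cacbbaab

The machine reaches the reject state qR and halts.

Answer: Reject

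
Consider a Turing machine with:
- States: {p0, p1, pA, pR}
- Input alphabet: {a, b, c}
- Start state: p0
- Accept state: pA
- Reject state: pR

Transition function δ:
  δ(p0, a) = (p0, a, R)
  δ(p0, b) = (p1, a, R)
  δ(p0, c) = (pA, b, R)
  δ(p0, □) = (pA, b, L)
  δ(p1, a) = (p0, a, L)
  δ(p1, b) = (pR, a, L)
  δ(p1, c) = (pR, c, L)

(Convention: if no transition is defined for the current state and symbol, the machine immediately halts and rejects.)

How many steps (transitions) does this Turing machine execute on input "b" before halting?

Execution trace:
Initial: [p0]b
Step 1: δ(p0, b) = (p1, a, R) → a[p1]□

No transition is defined for δ(p1, □). By convention the machine halts and rejects.

The machine executed 1 step before halting.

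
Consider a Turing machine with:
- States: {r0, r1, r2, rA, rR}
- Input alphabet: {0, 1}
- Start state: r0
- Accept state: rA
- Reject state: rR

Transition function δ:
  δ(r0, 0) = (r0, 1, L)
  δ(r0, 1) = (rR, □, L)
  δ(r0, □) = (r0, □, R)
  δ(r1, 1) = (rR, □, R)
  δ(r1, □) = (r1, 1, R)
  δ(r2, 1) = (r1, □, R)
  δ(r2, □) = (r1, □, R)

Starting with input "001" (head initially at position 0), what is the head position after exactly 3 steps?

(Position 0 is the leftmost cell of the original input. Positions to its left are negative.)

Execution trace (head position shown):
Step 0: [r0]001  (head at position 0)
Step 1: move left → [r0]□101  (head at position -1)
Step 2: move right → □[r0]101  (head at position 0)
Step 3: move left → [rR]□□01  (head at position -1)

After 3 steps, the head is at position -1.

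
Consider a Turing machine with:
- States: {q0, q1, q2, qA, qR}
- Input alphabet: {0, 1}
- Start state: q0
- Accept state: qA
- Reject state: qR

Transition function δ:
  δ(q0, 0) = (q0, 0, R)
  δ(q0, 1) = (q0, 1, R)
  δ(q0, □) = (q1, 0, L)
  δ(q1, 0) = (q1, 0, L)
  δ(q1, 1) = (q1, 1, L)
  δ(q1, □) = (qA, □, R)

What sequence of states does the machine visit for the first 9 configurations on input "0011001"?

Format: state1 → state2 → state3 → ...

Execution trace:
Initial: [q0]0011001
Step 1: δ(q0, 0) = (q0, 0, R) → 0[q0]011001
Step 2: δ(q0, 0) = (q0, 0, R) → 00[q0]11001
Step 3: δ(q0, 1) = (q0, 1, R) → 001[q0]1001
Step 4: δ(q0, 1) = (q0, 1, R) → 0011[q0]001
Step 5: δ(q0, 0) = (q0, 0, R) → 00110[q0]01
Step 6: δ(q0, 0) = (q0, 0, R) → 001100[q0]1
Step 7: δ(q0, 1) = (q0, 1, R) → 0011001[q0]□
Step 8: δ(q0, □) = (q1, 0, L) → 001100[q1]10

State sequence: q0 → q0 → q0 → q0 → q0 → q0 → q0 → q0 → q1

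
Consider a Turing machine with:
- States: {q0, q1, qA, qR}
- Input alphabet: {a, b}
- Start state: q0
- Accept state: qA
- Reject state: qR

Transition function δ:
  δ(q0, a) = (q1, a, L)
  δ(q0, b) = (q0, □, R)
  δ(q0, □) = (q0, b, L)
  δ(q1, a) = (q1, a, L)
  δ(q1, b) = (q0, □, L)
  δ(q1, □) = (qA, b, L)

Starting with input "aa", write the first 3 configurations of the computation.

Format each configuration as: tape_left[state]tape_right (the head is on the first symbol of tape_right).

Transitions applied:
Step 1: δ(q0, a) = (q1, a, L)
Step 2: δ(q1, □) = (qA, b, L)

The first 3 configurations are:
[q0]aa ⊢ [q1]□aa ⊢ [qA]□baa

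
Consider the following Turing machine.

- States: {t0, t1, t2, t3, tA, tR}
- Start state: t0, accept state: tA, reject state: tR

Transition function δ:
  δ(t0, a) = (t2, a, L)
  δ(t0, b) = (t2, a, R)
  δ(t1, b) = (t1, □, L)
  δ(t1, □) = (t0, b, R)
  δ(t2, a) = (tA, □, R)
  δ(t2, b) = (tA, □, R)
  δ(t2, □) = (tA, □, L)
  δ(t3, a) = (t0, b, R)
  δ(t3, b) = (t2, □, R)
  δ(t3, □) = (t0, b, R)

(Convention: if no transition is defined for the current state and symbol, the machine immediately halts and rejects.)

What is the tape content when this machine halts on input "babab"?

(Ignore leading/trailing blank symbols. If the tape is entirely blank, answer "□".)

Execution trace:
Initial: [t0]babab
Step 1: δ(t0, b) = (t2, a, R) → a[t2]abab
Step 2: δ(t2, a) = (tA, □, R) → a□[tA]bab

The machine reaches the accept state tA and halts.

Final tape (ignoring leading/trailing blanks): a□bab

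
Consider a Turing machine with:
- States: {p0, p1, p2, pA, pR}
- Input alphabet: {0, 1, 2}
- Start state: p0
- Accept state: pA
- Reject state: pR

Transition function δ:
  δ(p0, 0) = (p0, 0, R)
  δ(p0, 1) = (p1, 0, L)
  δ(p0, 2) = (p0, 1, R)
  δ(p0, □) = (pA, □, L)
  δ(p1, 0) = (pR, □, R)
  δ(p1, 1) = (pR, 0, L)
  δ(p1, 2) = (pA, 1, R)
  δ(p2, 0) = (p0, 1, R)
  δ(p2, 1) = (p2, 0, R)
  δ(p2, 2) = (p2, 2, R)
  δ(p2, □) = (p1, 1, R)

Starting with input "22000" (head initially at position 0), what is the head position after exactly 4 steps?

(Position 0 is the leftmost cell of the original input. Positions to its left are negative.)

Execution trace (head position shown):
Step 0: [p0]22000  (head at position 0)
Step 1: move right → 1[p0]2000  (head at position 1)
Step 2: move right → 11[p0]000  (head at position 2)
Step 3: move right → 110[p0]00  (head at position 3)
Step 4: move right → 1100[p0]0  (head at position 4)

After 4 steps, the head is at position 4.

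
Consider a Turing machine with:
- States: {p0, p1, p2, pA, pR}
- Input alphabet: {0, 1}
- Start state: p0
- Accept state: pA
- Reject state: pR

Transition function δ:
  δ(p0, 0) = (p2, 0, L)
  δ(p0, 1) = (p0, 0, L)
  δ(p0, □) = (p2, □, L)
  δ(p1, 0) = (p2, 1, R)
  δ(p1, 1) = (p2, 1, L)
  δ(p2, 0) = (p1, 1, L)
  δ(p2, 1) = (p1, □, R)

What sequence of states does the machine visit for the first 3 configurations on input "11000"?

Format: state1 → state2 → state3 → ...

Execution trace:
Initial: [p0]11000
Step 1: δ(p0, 1) = (p0, 0, L) → [p0]□01000
Step 2: δ(p0, □) = (p2, □, L) → [p2]□□01000

No transition is defined for δ(p2, □). By convention the machine halts and rejects.

State sequence: p0 → p0 → p2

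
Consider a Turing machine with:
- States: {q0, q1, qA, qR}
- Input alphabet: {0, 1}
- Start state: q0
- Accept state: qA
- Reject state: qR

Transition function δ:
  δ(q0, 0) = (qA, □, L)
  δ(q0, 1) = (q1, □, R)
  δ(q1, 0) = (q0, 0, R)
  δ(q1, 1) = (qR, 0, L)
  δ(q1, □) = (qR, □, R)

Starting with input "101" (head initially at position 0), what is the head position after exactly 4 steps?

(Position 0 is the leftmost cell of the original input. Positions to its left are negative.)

Execution trace (head position shown):
Step 0: [q0]101  (head at position 0)
Step 1: move right → □[q1]01  (head at position 1)
Step 2: move right → □0[q0]1  (head at position 2)
Step 3: move right → □0□[q1]□  (head at position 3)
Step 4: move right → □0□□[qR]□  (head at position 4)

After 4 steps, the head is at position 4.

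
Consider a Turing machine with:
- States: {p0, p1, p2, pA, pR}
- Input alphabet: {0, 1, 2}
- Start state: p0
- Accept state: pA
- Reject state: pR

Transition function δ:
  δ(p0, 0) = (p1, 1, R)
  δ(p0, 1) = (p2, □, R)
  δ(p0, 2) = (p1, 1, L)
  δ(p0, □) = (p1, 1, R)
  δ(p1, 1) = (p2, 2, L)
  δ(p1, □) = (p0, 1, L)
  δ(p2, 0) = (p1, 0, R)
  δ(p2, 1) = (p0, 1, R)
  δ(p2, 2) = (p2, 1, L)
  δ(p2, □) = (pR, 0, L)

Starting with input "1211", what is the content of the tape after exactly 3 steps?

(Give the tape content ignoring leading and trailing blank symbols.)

Execution trace:
Initial: [p0]1211
Step 1: δ(p0, 1) = (p2, □, R) → □[p2]211
Step 2: δ(p2, 2) = (p2, 1, L) → [p2]□111
Step 3: δ(p2, □) = (pR, 0, L) → [pR]□0111

The machine reaches the reject state pR and halts.

After 3 steps, the tape (ignoring leading/trailing blanks) is: 0111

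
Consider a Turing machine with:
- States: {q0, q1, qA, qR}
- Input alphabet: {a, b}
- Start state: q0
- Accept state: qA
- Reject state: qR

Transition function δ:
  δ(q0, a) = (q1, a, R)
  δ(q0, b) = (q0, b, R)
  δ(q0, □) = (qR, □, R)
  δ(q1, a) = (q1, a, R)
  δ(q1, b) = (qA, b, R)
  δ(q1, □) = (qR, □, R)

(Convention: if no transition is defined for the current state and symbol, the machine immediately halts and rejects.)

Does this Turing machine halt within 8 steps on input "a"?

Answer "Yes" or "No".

Execution trace:
Initial: [q0]a
Step 1: δ(q0, a) = (q1, a, R) → a[q1]□
Step 2: δ(q1, □) = (qR, □, R) → a□[qR]□

The machine reaches the reject state qR and halts.
The machine halted after 2 steps (within the 8-step bound).

Answer: Yes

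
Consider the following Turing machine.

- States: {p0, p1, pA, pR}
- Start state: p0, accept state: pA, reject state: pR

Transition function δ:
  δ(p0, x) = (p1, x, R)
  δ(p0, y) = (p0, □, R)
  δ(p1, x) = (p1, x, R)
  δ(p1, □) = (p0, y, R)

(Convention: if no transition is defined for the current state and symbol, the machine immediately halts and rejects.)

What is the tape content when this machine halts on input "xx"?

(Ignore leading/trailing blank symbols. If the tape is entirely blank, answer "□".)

Execution trace:
Initial: [p0]xx
Step 1: δ(p0, x) = (p1, x, R) → x[p1]x
Step 2: δ(p1, x) = (p1, x, R) → xx[p1]□
Step 3: δ(p1, □) = (p0, y, R) → xxy[p0]□

No transition is defined for δ(p0, □). By convention the machine halts and rejects.

Final tape (ignoring leading/trailing blanks): xxy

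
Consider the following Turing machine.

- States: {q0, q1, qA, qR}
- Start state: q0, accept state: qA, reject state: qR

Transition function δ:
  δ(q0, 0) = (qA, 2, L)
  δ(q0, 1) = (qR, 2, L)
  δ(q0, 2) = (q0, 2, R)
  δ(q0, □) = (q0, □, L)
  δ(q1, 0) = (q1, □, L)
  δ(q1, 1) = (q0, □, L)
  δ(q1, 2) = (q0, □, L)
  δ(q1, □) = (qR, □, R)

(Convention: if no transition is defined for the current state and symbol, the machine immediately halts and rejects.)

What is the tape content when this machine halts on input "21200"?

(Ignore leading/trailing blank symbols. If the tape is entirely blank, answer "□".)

Execution trace:
Initial: [q0]21200
Step 1: δ(q0, 2) = (q0, 2, R) → 2[q0]1200
Step 2: δ(q0, 1) = (qR, 2, L) → [qR]22200

The machine reaches the reject state qR and halts.

Final tape (ignoring leading/trailing blanks): 22200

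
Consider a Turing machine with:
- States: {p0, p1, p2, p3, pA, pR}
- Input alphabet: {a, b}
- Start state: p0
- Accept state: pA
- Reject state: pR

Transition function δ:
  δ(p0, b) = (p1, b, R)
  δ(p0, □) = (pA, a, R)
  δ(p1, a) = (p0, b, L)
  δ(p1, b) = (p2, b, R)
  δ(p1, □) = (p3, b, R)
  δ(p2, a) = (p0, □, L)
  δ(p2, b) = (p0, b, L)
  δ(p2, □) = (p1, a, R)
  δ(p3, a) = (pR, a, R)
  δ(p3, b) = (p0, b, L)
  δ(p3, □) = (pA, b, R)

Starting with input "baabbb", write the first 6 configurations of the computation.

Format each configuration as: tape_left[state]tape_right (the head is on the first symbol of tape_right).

Transitions applied:
Step 1: δ(p0, b) = (p1, b, R)
Step 2: δ(p1, a) = (p0, b, L)
Step 3: δ(p0, b) = (p1, b, R)
Step 4: δ(p1, b) = (p2, b, R)
Step 5: δ(p2, a) = (p0, □, L)

The first 6 configurations are:
[p0]baabbb ⊢ b[p1]aabbb ⊢ [p0]bbabbb ⊢ b[p1]babbb ⊢ bb[p2]abbb ⊢ b[p0]b□bbb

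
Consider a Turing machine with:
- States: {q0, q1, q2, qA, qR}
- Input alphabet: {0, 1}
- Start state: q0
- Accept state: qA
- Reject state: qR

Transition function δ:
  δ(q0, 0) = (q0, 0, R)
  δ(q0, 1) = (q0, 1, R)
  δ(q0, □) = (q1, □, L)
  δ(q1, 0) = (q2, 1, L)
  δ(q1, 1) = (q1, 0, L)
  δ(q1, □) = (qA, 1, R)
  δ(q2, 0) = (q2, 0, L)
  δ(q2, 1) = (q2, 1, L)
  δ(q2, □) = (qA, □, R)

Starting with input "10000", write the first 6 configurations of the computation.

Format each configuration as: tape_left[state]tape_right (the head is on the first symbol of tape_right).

Transitions applied:
Step 1: δ(q0, 1) = (q0, 1, R)
Step 2: δ(q0, 0) = (q0, 0, R)
Step 3: δ(q0, 0) = (q0, 0, R)
Step 4: δ(q0, 0) = (q0, 0, R)
Step 5: δ(q0, 0) = (q0, 0, R)

The first 6 configurations are:
[q0]10000 ⊢ 1[q0]0000 ⊢ 10[q0]000 ⊢ 100[q0]00 ⊢ 1000[q0]0 ⊢ 10000[q0]□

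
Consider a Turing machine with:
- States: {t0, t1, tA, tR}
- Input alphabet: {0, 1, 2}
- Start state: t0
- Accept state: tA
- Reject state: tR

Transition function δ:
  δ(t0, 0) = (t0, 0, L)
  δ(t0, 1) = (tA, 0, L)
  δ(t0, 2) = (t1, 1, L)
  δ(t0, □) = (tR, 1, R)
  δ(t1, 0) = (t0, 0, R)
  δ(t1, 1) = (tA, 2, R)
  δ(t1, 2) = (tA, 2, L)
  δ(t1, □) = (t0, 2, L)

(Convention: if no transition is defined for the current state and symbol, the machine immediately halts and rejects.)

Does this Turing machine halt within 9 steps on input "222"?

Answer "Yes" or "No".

Execution trace:
Initial: [t0]222
Step 1: δ(t0, 2) = (t1, 1, L) → [t1]□122
Step 2: δ(t1, □) = (t0, 2, L) → [t0]□2122
Step 3: δ(t0, □) = (tR, 1, R) → 1[tR]2122

The machine reaches the reject state tR and halts.
The machine halted after 3 steps (within the 9-step bound).

Answer: Yes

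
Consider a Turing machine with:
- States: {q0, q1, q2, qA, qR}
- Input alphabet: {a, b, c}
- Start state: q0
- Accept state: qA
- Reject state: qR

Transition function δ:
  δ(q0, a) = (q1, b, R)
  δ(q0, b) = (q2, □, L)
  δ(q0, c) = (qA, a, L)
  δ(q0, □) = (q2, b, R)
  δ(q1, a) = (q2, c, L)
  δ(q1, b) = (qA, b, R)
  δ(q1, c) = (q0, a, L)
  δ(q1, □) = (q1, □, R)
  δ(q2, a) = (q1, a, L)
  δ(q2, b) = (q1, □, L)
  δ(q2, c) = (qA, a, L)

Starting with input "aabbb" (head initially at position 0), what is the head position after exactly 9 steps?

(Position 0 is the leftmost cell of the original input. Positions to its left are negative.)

Execution trace (head position shown):
Step 0: [q0]aabbb  (head at position 0)
Step 1: move right → b[q1]abbb  (head at position 1)
Step 2: move left → [q2]bcbbb  (head at position 0)
Step 3: move left → [q1]□□cbbb  (head at position -1)
Step 4: move right → □[q1]□cbbb  (head at position 0)
Step 5: move right → □□[q1]cbbb  (head at position 1)
Step 6: move left → □[q0]□abbb  (head at position 0)
Step 7: move right → □b[q2]abbb  (head at position 1)
Step 8: move left → □[q1]babbb  (head at position 0)
Step 9: move right → □b[qA]abbb  (head at position 1)

After 9 steps, the head is at position 1.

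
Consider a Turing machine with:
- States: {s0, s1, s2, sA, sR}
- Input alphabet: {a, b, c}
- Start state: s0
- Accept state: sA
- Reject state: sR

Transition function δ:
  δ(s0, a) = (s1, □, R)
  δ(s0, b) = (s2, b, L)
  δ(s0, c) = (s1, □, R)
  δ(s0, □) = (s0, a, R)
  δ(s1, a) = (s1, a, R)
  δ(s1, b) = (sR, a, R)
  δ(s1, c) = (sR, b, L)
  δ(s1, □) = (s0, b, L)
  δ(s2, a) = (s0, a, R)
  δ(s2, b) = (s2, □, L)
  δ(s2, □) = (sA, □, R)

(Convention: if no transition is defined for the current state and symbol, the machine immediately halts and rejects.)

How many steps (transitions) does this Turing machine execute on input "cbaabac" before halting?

Execution trace:
Initial: [s0]cbaabac
Step 1: δ(s0, c) = (s1, □, R) → □[s1]baabac
Step 2: δ(s1, b) = (sR, a, R) → □a[sR]aabac

The machine reaches the reject state sR and halts.

The machine executed 2 steps before halting.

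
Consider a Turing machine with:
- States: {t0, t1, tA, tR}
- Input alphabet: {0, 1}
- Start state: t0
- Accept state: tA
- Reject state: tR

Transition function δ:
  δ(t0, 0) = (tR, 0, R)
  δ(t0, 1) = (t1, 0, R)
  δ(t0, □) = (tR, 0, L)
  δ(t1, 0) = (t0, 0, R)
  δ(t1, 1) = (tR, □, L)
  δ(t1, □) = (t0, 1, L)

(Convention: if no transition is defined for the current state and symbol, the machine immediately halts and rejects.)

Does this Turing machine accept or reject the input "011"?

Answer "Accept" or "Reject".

Execution trace:
Initial: [t0]011
Step 1: δ(t0, 0) = (tR, 0, R) → 0[tR]11

The machine reaches the reject state tR and halts.

Answer: Reject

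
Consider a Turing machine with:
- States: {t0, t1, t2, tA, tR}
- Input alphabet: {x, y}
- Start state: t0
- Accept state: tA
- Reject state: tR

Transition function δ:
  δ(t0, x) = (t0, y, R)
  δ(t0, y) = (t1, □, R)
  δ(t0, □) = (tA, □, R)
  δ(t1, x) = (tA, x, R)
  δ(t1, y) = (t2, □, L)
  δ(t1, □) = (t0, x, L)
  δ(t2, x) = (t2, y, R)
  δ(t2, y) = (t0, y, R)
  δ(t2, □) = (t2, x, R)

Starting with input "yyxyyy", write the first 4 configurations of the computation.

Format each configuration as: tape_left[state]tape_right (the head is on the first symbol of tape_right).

Transitions applied:
Step 1: δ(t0, y) = (t1, □, R)
Step 2: δ(t1, y) = (t2, □, L)
Step 3: δ(t2, □) = (t2, x, R)

The first 4 configurations are:
[t0]yyxyyy ⊢ □[t1]yxyyy ⊢ [t2]□□xyyy ⊢ x[t2]□xyyy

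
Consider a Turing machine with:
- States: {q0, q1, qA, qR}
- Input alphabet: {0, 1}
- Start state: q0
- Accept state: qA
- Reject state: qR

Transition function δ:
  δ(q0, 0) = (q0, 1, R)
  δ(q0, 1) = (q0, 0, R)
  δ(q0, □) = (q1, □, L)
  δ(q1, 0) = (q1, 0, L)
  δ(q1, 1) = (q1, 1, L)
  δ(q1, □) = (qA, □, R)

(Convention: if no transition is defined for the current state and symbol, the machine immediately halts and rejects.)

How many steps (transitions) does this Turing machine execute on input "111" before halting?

Execution trace:
Initial: [q0]111
Step 1: δ(q0, 1) = (q0, 0, R) → 0[q0]11
Step 2: δ(q0, 1) = (q0, 0, R) → 00[q0]1
Step 3: δ(q0, 1) = (q0, 0, R) → 000[q0]□
Step 4: δ(q0, □) = (q1, □, L) → 00[q1]0□
Step 5: δ(q1, 0) = (q1, 0, L) → 0[q1]00□
Step 6: δ(q1, 0) = (q1, 0, L) → [q1]000□
Step 7: δ(q1, 0) = (q1, 0, L) → [q1]□000□
Step 8: δ(q1, □) = (qA, □, R) → □[qA]000□

The machine reaches the accept state qA and halts.

The machine executed 8 steps before halting.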